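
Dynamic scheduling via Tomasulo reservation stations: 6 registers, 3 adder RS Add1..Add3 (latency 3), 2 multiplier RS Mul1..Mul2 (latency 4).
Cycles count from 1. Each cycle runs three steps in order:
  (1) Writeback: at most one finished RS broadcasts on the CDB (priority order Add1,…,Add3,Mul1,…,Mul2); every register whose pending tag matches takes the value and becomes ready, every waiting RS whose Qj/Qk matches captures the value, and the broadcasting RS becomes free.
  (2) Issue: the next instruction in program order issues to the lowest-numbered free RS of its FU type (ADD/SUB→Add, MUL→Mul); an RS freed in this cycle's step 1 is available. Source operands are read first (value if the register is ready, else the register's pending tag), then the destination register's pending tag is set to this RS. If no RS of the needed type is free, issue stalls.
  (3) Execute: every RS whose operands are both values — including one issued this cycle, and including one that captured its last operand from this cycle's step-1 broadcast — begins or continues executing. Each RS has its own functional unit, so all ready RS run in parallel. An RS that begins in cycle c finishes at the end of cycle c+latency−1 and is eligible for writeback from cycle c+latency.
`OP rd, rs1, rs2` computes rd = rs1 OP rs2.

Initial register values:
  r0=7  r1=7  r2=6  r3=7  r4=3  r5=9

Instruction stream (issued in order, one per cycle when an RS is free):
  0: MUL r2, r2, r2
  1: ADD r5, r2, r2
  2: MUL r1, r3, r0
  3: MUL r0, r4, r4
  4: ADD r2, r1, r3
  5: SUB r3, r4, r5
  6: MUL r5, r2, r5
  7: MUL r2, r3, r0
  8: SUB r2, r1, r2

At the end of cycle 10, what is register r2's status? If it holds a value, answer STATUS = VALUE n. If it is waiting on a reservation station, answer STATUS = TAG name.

STATUS = TAG Add1

c1: issue MUL r2<-Mul1 | r0:7,r1:7,r2:Mul1,r3:7,r4:3,r5:9
c2: issue ADD r5<-Add1 | r0:7,r1:7,r2:Mul1,r3:7,r4:3,r5:Add1
c3: issue MUL r1<-Mul2 | r0:7,r1:Mul2,r2:Mul1,r3:7,r4:3,r5:Add1
c4: stall | r0:7,r1:Mul2,r2:Mul1,r3:7,r4:3,r5:Add1
c5: CDB Mul1=36; issue MUL r0<-Mul1 | r0:Mul1,r1:Mul2,r2:36,r3:7,r4:3,r5:Add1
c6: issue ADD r2<-Add2 | r0:Mul1,r1:Mul2,r2:Add2,r3:7,r4:3,r5:Add1
c7: CDB Mul2=49; issue SUB r3<-Add3 | r0:Mul1,r1:49,r2:Add2,r3:Add3,r4:3,r5:Add1
c8: CDB Add1=72; issue MUL r5<-Mul2 | r0:Mul1,r1:49,r2:Add2,r3:Add3,r4:3,r5:Mul2
c9: CDB Mul1=9; issue MUL r2<-Mul1 | r0:9,r1:49,r2:Mul1,r3:Add3,r4:3,r5:Mul2
c10: CDB Add2=56; issue SUB r2<-Add1 | r0:9,r1:49,r2:Add1,r3:Add3,r4:3,r5:Mul2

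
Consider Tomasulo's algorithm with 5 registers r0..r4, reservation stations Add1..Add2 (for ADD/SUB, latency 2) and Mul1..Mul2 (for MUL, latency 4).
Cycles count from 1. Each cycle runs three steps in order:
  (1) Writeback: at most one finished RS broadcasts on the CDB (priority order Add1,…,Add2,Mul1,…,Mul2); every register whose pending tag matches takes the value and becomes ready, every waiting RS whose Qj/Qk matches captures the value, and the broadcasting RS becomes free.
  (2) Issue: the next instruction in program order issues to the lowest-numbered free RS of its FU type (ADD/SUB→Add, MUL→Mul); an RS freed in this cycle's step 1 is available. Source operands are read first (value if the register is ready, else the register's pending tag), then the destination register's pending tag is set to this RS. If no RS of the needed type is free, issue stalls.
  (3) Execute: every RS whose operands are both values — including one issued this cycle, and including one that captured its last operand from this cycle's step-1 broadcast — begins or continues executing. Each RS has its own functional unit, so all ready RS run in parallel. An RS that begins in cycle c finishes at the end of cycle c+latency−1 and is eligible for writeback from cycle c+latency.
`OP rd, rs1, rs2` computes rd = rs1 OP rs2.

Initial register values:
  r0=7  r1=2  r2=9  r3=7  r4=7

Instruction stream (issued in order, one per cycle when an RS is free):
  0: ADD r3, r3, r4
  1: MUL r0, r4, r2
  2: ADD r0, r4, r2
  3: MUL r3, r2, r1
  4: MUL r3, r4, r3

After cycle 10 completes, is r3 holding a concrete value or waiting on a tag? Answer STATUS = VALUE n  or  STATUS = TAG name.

STATUS = TAG Mul1

cycle 1: issue ADD r3<-Add1 // r0:7,r1:2,r2:9,r3:Add1,r4:7
cycle 2: issue MUL r0<-Mul1 // r0:Mul1,r1:2,r2:9,r3:Add1,r4:7
cycle 3: CDB Add1=14; issue ADD r0<-Add1 // r0:Add1,r1:2,r2:9,r3:14,r4:7
cycle 4: issue MUL r3<-Mul2 // r0:Add1,r1:2,r2:9,r3:Mul2,r4:7
cycle 5: CDB Add1=16; stall // r0:16,r1:2,r2:9,r3:Mul2,r4:7
cycle 6: CDB Mul1=63; issue MUL r3<-Mul1 // r0:16,r1:2,r2:9,r3:Mul1,r4:7
cycle 7: - // r0:16,r1:2,r2:9,r3:Mul1,r4:7
cycle 8: CDB Mul2=18 // r0:16,r1:2,r2:9,r3:Mul1,r4:7
cycle 9: - // r0:16,r1:2,r2:9,r3:Mul1,r4:7
cycle 10: - // r0:16,r1:2,r2:9,r3:Mul1,r4:7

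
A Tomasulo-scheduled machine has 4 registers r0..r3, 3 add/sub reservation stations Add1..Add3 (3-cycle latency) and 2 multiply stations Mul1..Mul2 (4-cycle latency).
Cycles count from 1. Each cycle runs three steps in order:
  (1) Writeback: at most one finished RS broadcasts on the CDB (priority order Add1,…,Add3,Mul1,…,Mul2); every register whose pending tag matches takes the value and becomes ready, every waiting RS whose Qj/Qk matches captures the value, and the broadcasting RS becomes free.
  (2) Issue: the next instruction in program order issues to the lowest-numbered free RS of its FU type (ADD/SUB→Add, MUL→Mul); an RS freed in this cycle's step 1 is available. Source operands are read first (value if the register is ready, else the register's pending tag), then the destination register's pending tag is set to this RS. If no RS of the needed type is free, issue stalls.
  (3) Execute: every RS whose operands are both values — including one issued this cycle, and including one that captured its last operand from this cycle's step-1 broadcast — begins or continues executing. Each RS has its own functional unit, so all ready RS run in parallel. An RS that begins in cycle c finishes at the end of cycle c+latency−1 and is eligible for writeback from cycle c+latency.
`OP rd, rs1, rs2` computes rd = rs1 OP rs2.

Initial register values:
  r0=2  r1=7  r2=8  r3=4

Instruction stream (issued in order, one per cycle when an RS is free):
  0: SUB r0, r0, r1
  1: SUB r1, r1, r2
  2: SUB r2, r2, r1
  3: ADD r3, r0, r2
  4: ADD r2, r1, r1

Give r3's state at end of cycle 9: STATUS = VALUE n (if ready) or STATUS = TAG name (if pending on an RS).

  c1: issue SUB r0<-Add1  regs: r0:Add1,r1:7,r2:8,r3:4
  c2: issue SUB r1<-Add2  regs: r0:Add1,r1:Add2,r2:8,r3:4
  c3: issue SUB r2<-Add3  regs: r0:Add1,r1:Add2,r2:Add3,r3:4
  c4: CDB Add1=-5; issue ADD r3<-Add1  regs: r0:-5,r1:Add2,r2:Add3,r3:Add1
  c5: CDB Add2=-1; issue ADD r2<-Add2  regs: r0:-5,r1:-1,r2:Add2,r3:Add1
  c6: -  regs: r0:-5,r1:-1,r2:Add2,r3:Add1
  c7: -  regs: r0:-5,r1:-1,r2:Add2,r3:Add1
  c8: CDB Add2=-2  regs: r0:-5,r1:-1,r2:-2,r3:Add1
  c9: CDB Add3=9  regs: r0:-5,r1:-1,r2:-2,r3:Add1

STATUS = TAG Add1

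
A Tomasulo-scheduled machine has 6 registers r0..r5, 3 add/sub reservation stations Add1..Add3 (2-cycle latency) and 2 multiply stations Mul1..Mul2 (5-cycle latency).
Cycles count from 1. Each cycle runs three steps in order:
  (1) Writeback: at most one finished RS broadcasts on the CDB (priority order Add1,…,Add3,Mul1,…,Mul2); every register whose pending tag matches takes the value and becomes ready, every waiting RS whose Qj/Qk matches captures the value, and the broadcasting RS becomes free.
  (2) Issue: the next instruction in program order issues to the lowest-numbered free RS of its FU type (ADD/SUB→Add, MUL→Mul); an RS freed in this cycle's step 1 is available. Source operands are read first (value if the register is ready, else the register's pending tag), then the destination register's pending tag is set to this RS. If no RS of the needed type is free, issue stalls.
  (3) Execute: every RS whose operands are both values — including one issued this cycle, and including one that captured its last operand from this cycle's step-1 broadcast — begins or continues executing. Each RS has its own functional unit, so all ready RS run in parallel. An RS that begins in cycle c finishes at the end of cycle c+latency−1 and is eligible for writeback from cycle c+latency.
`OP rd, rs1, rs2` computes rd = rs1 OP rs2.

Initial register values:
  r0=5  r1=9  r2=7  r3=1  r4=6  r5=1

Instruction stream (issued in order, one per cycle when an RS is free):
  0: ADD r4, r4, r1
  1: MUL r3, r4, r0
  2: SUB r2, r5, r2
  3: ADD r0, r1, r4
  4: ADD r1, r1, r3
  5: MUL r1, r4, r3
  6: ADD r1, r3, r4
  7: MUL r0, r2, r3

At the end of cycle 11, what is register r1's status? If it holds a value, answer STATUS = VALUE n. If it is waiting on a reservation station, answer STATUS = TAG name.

cycle 1: issue ADD r4<-Add1 // r0:5,r1:9,r2:7,r3:1,r4:Add1,r5:1
cycle 2: issue MUL r3<-Mul1 // r0:5,r1:9,r2:7,r3:Mul1,r4:Add1,r5:1
cycle 3: CDB Add1=15; issue SUB r2<-Add1 // r0:5,r1:9,r2:Add1,r3:Mul1,r4:15,r5:1
cycle 4: issue ADD r0<-Add2 // r0:Add2,r1:9,r2:Add1,r3:Mul1,r4:15,r5:1
cycle 5: CDB Add1=-6; issue ADD r1<-Add1 // r0:Add2,r1:Add1,r2:-6,r3:Mul1,r4:15,r5:1
cycle 6: CDB Add2=24; issue MUL r1<-Mul2 // r0:24,r1:Mul2,r2:-6,r3:Mul1,r4:15,r5:1
cycle 7: issue ADD r1<-Add2 // r0:24,r1:Add2,r2:-6,r3:Mul1,r4:15,r5:1
cycle 8: CDB Mul1=75; issue MUL r0<-Mul1 // r0:Mul1,r1:Add2,r2:-6,r3:75,r4:15,r5:1
cycle 9: - // r0:Mul1,r1:Add2,r2:-6,r3:75,r4:15,r5:1
cycle 10: CDB Add1=84 // r0:Mul1,r1:Add2,r2:-6,r3:75,r4:15,r5:1
cycle 11: CDB Add2=90 // r0:Mul1,r1:90,r2:-6,r3:75,r4:15,r5:1

STATUS = VALUE 90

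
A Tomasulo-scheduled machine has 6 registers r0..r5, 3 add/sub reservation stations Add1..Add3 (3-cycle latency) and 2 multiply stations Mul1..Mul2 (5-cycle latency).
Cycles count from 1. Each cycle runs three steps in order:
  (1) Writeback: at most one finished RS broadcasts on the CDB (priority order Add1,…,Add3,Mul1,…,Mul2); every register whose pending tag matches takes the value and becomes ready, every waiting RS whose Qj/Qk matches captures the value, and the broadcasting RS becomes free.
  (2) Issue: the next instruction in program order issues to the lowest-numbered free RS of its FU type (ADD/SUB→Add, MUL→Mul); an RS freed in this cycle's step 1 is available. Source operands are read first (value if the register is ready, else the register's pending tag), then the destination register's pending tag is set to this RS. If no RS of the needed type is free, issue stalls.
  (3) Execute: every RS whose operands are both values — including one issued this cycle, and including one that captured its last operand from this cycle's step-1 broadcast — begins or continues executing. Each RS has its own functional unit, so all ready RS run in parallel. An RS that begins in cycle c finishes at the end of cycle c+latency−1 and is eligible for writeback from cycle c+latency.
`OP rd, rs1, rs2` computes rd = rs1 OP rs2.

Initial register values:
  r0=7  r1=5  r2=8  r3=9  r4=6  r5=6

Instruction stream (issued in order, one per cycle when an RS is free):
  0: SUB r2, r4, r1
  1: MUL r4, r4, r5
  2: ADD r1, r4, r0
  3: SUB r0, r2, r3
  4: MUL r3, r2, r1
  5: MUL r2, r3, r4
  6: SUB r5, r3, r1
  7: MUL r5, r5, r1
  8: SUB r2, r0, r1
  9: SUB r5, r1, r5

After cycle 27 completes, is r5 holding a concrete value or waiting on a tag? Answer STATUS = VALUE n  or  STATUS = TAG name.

STATUS = VALUE 43

c1: issue SUB r2<-Add1 | r0:7,r1:5,r2:Add1,r3:9,r4:6,r5:6
c2: issue MUL r4<-Mul1 | r0:7,r1:5,r2:Add1,r3:9,r4:Mul1,r5:6
c3: issue ADD r1<-Add2 | r0:7,r1:Add2,r2:Add1,r3:9,r4:Mul1,r5:6
c4: CDB Add1=1; issue SUB r0<-Add1 | r0:Add1,r1:Add2,r2:1,r3:9,r4:Mul1,r5:6
c5: issue MUL r3<-Mul2 | r0:Add1,r1:Add2,r2:1,r3:Mul2,r4:Mul1,r5:6
c6: stall | r0:Add1,r1:Add2,r2:1,r3:Mul2,r4:Mul1,r5:6
c7: CDB Add1=-8; stall | r0:-8,r1:Add2,r2:1,r3:Mul2,r4:Mul1,r5:6
c8: CDB Mul1=36; issue MUL r2<-Mul1 | r0:-8,r1:Add2,r2:Mul1,r3:Mul2,r4:36,r5:6
c9: issue SUB r5<-Add1 | r0:-8,r1:Add2,r2:Mul1,r3:Mul2,r4:36,r5:Add1
c10: stall | r0:-8,r1:Add2,r2:Mul1,r3:Mul2,r4:36,r5:Add1
c11: CDB Add2=43; stall | r0:-8,r1:43,r2:Mul1,r3:Mul2,r4:36,r5:Add1
c12: stall | r0:-8,r1:43,r2:Mul1,r3:Mul2,r4:36,r5:Add1
c13: stall | r0:-8,r1:43,r2:Mul1,r3:Mul2,r4:36,r5:Add1
c14: stall | r0:-8,r1:43,r2:Mul1,r3:Mul2,r4:36,r5:Add1
c15: stall | r0:-8,r1:43,r2:Mul1,r3:Mul2,r4:36,r5:Add1
c16: CDB Mul2=43; issue MUL r5<-Mul2 | r0:-8,r1:43,r2:Mul1,r3:43,r4:36,r5:Mul2
c17: issue SUB r2<-Add2 | r0:-8,r1:43,r2:Add2,r3:43,r4:36,r5:Mul2
c18: issue SUB r5<-Add3 | r0:-8,r1:43,r2:Add2,r3:43,r4:36,r5:Add3
c19: CDB Add1=0 | r0:-8,r1:43,r2:Add2,r3:43,r4:36,r5:Add3
c20: CDB Add2=-51 | r0:-8,r1:43,r2:-51,r3:43,r4:36,r5:Add3
c21: CDB Mul1=1548 | r0:-8,r1:43,r2:-51,r3:43,r4:36,r5:Add3
c22: - | r0:-8,r1:43,r2:-51,r3:43,r4:36,r5:Add3
c23: - | r0:-8,r1:43,r2:-51,r3:43,r4:36,r5:Add3
c24: CDB Mul2=0 | r0:-8,r1:43,r2:-51,r3:43,r4:36,r5:Add3
c25: - | r0:-8,r1:43,r2:-51,r3:43,r4:36,r5:Add3
c26: - | r0:-8,r1:43,r2:-51,r3:43,r4:36,r5:Add3
c27: CDB Add3=43 | r0:-8,r1:43,r2:-51,r3:43,r4:36,r5:43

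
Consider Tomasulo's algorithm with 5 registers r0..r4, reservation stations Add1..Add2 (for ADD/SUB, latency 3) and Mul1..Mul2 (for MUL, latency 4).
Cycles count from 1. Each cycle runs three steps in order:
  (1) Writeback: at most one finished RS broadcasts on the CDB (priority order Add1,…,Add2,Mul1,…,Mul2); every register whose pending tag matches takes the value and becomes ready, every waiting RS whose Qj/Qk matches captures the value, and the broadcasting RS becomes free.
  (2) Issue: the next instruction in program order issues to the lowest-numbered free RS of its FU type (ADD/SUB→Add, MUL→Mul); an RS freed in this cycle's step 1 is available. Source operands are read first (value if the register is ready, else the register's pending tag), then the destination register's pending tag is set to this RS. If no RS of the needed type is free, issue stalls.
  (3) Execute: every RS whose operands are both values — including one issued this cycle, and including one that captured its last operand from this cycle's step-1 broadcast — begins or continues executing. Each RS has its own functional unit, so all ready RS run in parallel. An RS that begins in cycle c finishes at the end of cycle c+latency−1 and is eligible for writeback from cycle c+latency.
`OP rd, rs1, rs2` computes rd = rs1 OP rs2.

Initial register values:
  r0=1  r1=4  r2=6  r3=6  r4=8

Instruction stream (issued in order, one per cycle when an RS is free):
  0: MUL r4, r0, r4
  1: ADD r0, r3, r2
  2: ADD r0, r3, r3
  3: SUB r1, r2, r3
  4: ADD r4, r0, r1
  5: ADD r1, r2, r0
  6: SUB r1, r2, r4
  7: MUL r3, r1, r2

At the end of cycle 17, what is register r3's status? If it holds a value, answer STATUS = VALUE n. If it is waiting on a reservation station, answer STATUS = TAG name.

cycle 1: issue MUL r4<-Mul1 // r0:1,r1:4,r2:6,r3:6,r4:Mul1
cycle 2: issue ADD r0<-Add1 // r0:Add1,r1:4,r2:6,r3:6,r4:Mul1
cycle 3: issue ADD r0<-Add2 // r0:Add2,r1:4,r2:6,r3:6,r4:Mul1
cycle 4: stall // r0:Add2,r1:4,r2:6,r3:6,r4:Mul1
cycle 5: CDB Add1=12; issue SUB r1<-Add1 // r0:Add2,r1:Add1,r2:6,r3:6,r4:Mul1
cycle 6: CDB Add2=12; issue ADD r4<-Add2 // r0:12,r1:Add1,r2:6,r3:6,r4:Add2
cycle 7: CDB Mul1=8; stall // r0:12,r1:Add1,r2:6,r3:6,r4:Add2
cycle 8: CDB Add1=0; issue ADD r1<-Add1 // r0:12,r1:Add1,r2:6,r3:6,r4:Add2
cycle 9: stall // r0:12,r1:Add1,r2:6,r3:6,r4:Add2
cycle 10: stall // r0:12,r1:Add1,r2:6,r3:6,r4:Add2
cycle 11: CDB Add1=18; issue SUB r1<-Add1 // r0:12,r1:Add1,r2:6,r3:6,r4:Add2
cycle 12: CDB Add2=12; issue MUL r3<-Mul1 // r0:12,r1:Add1,r2:6,r3:Mul1,r4:12
cycle 13: - // r0:12,r1:Add1,r2:6,r3:Mul1,r4:12
cycle 14: - // r0:12,r1:Add1,r2:6,r3:Mul1,r4:12
cycle 15: CDB Add1=-6 // r0:12,r1:-6,r2:6,r3:Mul1,r4:12
cycle 16: - // r0:12,r1:-6,r2:6,r3:Mul1,r4:12
cycle 17: - // r0:12,r1:-6,r2:6,r3:Mul1,r4:12

STATUS = TAG Mul1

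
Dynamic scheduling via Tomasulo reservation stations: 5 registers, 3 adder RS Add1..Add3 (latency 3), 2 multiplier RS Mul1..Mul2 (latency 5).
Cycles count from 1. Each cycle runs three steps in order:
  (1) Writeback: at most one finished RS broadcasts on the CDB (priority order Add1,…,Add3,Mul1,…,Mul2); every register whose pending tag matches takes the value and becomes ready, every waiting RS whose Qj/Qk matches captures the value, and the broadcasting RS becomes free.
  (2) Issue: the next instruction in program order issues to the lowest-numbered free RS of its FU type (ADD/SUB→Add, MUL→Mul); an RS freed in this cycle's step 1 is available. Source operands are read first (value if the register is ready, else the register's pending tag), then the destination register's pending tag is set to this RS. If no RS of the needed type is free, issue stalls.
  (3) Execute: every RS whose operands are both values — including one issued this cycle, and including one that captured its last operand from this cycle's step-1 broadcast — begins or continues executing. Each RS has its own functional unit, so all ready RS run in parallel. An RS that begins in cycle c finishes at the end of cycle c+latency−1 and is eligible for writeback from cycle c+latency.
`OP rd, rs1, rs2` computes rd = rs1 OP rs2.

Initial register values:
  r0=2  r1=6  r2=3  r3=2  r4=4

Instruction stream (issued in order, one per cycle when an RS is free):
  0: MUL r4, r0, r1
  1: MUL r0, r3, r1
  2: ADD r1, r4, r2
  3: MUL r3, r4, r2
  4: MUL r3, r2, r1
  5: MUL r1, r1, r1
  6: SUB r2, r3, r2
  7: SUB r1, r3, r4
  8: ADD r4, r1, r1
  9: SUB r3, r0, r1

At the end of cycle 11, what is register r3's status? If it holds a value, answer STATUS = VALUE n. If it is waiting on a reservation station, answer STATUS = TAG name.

c1: issue MUL r4<-Mul1 | r0:2,r1:6,r2:3,r3:2,r4:Mul1
c2: issue MUL r0<-Mul2 | r0:Mul2,r1:6,r2:3,r3:2,r4:Mul1
c3: issue ADD r1<-Add1 | r0:Mul2,r1:Add1,r2:3,r3:2,r4:Mul1
c4: stall | r0:Mul2,r1:Add1,r2:3,r3:2,r4:Mul1
c5: stall | r0:Mul2,r1:Add1,r2:3,r3:2,r4:Mul1
c6: CDB Mul1=12; issue MUL r3<-Mul1 | r0:Mul2,r1:Add1,r2:3,r3:Mul1,r4:12
c7: CDB Mul2=12; issue MUL r3<-Mul2 | r0:12,r1:Add1,r2:3,r3:Mul2,r4:12
c8: stall | r0:12,r1:Add1,r2:3,r3:Mul2,r4:12
c9: CDB Add1=15; stall | r0:12,r1:15,r2:3,r3:Mul2,r4:12
c10: stall | r0:12,r1:15,r2:3,r3:Mul2,r4:12
c11: CDB Mul1=36; issue MUL r1<-Mul1 | r0:12,r1:Mul1,r2:3,r3:Mul2,r4:12

STATUS = TAG Mul2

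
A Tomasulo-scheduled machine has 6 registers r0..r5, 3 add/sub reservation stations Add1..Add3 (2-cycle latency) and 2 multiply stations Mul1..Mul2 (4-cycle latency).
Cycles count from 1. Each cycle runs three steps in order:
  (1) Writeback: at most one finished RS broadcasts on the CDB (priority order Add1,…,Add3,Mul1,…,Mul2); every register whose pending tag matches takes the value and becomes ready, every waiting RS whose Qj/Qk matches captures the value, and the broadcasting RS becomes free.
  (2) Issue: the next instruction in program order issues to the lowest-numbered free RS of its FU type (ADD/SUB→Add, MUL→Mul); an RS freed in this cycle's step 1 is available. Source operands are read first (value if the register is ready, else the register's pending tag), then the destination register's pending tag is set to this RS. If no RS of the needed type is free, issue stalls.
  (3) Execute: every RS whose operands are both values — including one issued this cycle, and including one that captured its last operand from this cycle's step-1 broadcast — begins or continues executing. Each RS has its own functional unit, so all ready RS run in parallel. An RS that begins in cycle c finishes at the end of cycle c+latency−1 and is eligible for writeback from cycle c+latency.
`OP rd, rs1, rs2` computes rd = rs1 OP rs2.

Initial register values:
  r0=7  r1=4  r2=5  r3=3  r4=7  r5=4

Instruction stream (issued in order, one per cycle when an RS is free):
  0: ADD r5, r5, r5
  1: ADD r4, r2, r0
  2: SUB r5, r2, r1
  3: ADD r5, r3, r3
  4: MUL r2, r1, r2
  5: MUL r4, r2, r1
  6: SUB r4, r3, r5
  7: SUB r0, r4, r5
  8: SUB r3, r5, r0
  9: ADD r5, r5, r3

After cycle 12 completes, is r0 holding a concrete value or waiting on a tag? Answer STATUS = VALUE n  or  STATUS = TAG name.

STATUS = VALUE -9

c1: issue ADD r5<-Add1 | r0:7,r1:4,r2:5,r3:3,r4:7,r5:Add1
c2: issue ADD r4<-Add2 | r0:7,r1:4,r2:5,r3:3,r4:Add2,r5:Add1
c3: CDB Add1=8; issue SUB r5<-Add1 | r0:7,r1:4,r2:5,r3:3,r4:Add2,r5:Add1
c4: CDB Add2=12; issue ADD r5<-Add2 | r0:7,r1:4,r2:5,r3:3,r4:12,r5:Add2
c5: CDB Add1=1; issue MUL r2<-Mul1 | r0:7,r1:4,r2:Mul1,r3:3,r4:12,r5:Add2
c6: CDB Add2=6; issue MUL r4<-Mul2 | r0:7,r1:4,r2:Mul1,r3:3,r4:Mul2,r5:6
c7: issue SUB r4<-Add1 | r0:7,r1:4,r2:Mul1,r3:3,r4:Add1,r5:6
c8: issue SUB r0<-Add2 | r0:Add2,r1:4,r2:Mul1,r3:3,r4:Add1,r5:6
c9: CDB Add1=-3; issue SUB r3<-Add1 | r0:Add2,r1:4,r2:Mul1,r3:Add1,r4:-3,r5:6
c10: CDB Mul1=20; issue ADD r5<-Add3 | r0:Add2,r1:4,r2:20,r3:Add1,r4:-3,r5:Add3
c11: CDB Add2=-9 | r0:-9,r1:4,r2:20,r3:Add1,r4:-3,r5:Add3
c12: - | r0:-9,r1:4,r2:20,r3:Add1,r4:-3,r5:Add3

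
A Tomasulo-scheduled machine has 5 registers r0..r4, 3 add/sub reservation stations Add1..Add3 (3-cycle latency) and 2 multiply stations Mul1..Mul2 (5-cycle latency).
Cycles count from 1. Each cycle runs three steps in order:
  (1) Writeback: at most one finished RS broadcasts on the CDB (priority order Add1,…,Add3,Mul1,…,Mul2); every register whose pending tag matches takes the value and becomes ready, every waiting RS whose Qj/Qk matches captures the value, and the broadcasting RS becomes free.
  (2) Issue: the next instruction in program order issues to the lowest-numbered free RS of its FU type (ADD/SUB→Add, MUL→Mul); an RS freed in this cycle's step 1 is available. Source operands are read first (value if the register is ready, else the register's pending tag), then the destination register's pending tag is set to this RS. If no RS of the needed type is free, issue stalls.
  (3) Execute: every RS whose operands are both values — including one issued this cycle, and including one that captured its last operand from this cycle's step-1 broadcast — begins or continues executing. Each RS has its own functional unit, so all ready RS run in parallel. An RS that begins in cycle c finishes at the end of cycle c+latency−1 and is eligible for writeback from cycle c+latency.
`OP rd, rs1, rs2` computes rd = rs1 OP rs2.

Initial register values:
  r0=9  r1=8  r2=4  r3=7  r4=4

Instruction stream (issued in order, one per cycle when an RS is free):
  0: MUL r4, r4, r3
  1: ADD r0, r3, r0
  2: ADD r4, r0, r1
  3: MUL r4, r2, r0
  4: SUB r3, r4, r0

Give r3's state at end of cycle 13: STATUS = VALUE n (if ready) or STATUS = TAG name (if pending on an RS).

c1: issue MUL r4<-Mul1 | r0:9,r1:8,r2:4,r3:7,r4:Mul1
c2: issue ADD r0<-Add1 | r0:Add1,r1:8,r2:4,r3:7,r4:Mul1
c3: issue ADD r4<-Add2 | r0:Add1,r1:8,r2:4,r3:7,r4:Add2
c4: issue MUL r4<-Mul2 | r0:Add1,r1:8,r2:4,r3:7,r4:Mul2
c5: CDB Add1=16; issue SUB r3<-Add1 | r0:16,r1:8,r2:4,r3:Add1,r4:Mul2
c6: CDB Mul1=28 | r0:16,r1:8,r2:4,r3:Add1,r4:Mul2
c7: - | r0:16,r1:8,r2:4,r3:Add1,r4:Mul2
c8: CDB Add2=24 | r0:16,r1:8,r2:4,r3:Add1,r4:Mul2
c9: - | r0:16,r1:8,r2:4,r3:Add1,r4:Mul2
c10: CDB Mul2=64 | r0:16,r1:8,r2:4,r3:Add1,r4:64
c11: - | r0:16,r1:8,r2:4,r3:Add1,r4:64
c12: - | r0:16,r1:8,r2:4,r3:Add1,r4:64
c13: CDB Add1=48 | r0:16,r1:8,r2:4,r3:48,r4:64

STATUS = VALUE 48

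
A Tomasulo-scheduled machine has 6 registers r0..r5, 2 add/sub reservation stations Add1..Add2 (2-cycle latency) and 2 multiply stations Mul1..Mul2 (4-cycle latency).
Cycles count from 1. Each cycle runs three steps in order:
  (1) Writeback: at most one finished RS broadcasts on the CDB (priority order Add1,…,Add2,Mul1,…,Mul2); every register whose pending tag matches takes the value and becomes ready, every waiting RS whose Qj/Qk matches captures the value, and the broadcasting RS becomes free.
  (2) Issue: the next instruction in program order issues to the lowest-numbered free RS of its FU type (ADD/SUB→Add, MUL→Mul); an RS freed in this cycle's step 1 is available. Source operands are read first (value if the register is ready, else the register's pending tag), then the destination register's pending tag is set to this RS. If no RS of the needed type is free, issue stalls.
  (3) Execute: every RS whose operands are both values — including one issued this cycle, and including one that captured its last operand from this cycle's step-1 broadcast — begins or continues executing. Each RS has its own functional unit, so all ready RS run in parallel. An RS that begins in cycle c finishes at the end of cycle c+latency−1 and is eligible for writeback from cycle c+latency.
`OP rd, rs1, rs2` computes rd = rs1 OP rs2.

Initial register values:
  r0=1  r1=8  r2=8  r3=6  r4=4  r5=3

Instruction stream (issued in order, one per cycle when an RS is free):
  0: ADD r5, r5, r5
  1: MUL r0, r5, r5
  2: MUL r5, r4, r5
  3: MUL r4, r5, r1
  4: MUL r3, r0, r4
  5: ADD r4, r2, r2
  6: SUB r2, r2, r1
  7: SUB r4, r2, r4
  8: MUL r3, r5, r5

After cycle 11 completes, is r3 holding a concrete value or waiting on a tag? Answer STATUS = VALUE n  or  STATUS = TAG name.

c1: issue ADD r5<-Add1 | r0:1,r1:8,r2:8,r3:6,r4:4,r5:Add1
c2: issue MUL r0<-Mul1 | r0:Mul1,r1:8,r2:8,r3:6,r4:4,r5:Add1
c3: CDB Add1=6; issue MUL r5<-Mul2 | r0:Mul1,r1:8,r2:8,r3:6,r4:4,r5:Mul2
c4: stall | r0:Mul1,r1:8,r2:8,r3:6,r4:4,r5:Mul2
c5: stall | r0:Mul1,r1:8,r2:8,r3:6,r4:4,r5:Mul2
c6: stall | r0:Mul1,r1:8,r2:8,r3:6,r4:4,r5:Mul2
c7: CDB Mul1=36; issue MUL r4<-Mul1 | r0:36,r1:8,r2:8,r3:6,r4:Mul1,r5:Mul2
c8: CDB Mul2=24; issue MUL r3<-Mul2 | r0:36,r1:8,r2:8,r3:Mul2,r4:Mul1,r5:24
c9: issue ADD r4<-Add1 | r0:36,r1:8,r2:8,r3:Mul2,r4:Add1,r5:24
c10: issue SUB r2<-Add2 | r0:36,r1:8,r2:Add2,r3:Mul2,r4:Add1,r5:24
c11: CDB Add1=16; issue SUB r4<-Add1 | r0:36,r1:8,r2:Add2,r3:Mul2,r4:Add1,r5:24

STATUS = TAG Mul2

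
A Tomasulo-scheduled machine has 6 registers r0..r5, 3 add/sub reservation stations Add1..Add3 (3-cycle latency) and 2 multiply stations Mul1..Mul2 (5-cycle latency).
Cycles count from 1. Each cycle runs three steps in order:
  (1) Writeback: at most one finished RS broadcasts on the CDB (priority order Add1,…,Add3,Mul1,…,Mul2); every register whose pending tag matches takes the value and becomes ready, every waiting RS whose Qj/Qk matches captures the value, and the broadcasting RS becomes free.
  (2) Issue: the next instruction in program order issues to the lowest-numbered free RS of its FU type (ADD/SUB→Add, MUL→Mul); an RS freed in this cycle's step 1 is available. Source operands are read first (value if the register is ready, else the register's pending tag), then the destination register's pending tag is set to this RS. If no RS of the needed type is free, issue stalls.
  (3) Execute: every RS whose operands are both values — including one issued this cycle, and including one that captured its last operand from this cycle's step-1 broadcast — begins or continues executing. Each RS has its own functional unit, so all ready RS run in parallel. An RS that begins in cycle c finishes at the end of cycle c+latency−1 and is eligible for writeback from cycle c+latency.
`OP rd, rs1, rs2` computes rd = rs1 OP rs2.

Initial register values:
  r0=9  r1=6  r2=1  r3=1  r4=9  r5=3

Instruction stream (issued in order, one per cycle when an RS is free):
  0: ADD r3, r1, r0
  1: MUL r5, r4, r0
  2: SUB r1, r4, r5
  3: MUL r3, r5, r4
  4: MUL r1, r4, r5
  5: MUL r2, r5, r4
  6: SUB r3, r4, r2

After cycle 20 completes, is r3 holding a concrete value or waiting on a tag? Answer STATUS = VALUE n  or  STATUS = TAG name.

STATUS = VALUE -720

cycle 1: issue ADD r3<-Add1 // r0:9,r1:6,r2:1,r3:Add1,r4:9,r5:3
cycle 2: issue MUL r5<-Mul1 // r0:9,r1:6,r2:1,r3:Add1,r4:9,r5:Mul1
cycle 3: issue SUB r1<-Add2 // r0:9,r1:Add2,r2:1,r3:Add1,r4:9,r5:Mul1
cycle 4: CDB Add1=15; issue MUL r3<-Mul2 // r0:9,r1:Add2,r2:1,r3:Mul2,r4:9,r5:Mul1
cycle 5: stall // r0:9,r1:Add2,r2:1,r3:Mul2,r4:9,r5:Mul1
cycle 6: stall // r0:9,r1:Add2,r2:1,r3:Mul2,r4:9,r5:Mul1
cycle 7: CDB Mul1=81; issue MUL r1<-Mul1 // r0:9,r1:Mul1,r2:1,r3:Mul2,r4:9,r5:81
cycle 8: stall // r0:9,r1:Mul1,r2:1,r3:Mul2,r4:9,r5:81
cycle 9: stall // r0:9,r1:Mul1,r2:1,r3:Mul2,r4:9,r5:81
cycle 10: CDB Add2=-72; stall // r0:9,r1:Mul1,r2:1,r3:Mul2,r4:9,r5:81
cycle 11: stall // r0:9,r1:Mul1,r2:1,r3:Mul2,r4:9,r5:81
cycle 12: CDB Mul1=729; issue MUL r2<-Mul1 // r0:9,r1:729,r2:Mul1,r3:Mul2,r4:9,r5:81
cycle 13: CDB Mul2=729; issue SUB r3<-Add1 // r0:9,r1:729,r2:Mul1,r3:Add1,r4:9,r5:81
cycle 14: - // r0:9,r1:729,r2:Mul1,r3:Add1,r4:9,r5:81
cycle 15: - // r0:9,r1:729,r2:Mul1,r3:Add1,r4:9,r5:81
cycle 16: - // r0:9,r1:729,r2:Mul1,r3:Add1,r4:9,r5:81
cycle 17: CDB Mul1=729 // r0:9,r1:729,r2:729,r3:Add1,r4:9,r5:81
cycle 18: - // r0:9,r1:729,r2:729,r3:Add1,r4:9,r5:81
cycle 19: - // r0:9,r1:729,r2:729,r3:Add1,r4:9,r5:81
cycle 20: CDB Add1=-720 // r0:9,r1:729,r2:729,r3:-720,r4:9,r5:81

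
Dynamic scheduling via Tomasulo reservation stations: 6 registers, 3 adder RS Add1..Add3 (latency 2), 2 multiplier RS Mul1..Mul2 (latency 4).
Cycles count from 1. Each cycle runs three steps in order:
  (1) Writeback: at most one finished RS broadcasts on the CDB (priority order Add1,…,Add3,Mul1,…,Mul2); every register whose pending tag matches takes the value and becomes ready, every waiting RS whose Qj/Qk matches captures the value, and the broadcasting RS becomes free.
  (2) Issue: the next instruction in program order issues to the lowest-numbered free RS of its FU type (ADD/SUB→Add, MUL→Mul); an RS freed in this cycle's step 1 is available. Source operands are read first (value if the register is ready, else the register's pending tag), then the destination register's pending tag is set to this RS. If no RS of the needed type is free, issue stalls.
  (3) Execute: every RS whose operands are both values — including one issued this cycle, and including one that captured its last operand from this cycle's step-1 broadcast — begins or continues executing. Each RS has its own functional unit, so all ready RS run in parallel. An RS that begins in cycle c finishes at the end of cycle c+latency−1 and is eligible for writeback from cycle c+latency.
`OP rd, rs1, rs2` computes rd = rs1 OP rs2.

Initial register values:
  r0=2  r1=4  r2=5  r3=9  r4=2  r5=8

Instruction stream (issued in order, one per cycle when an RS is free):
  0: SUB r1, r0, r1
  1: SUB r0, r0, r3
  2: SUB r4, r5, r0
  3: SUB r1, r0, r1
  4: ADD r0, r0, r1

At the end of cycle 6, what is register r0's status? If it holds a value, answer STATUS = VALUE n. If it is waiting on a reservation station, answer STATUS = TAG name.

STATUS = TAG Add3

c1: issue SUB r1<-Add1 | r0:2,r1:Add1,r2:5,r3:9,r4:2,r5:8
c2: issue SUB r0<-Add2 | r0:Add2,r1:Add1,r2:5,r3:9,r4:2,r5:8
c3: CDB Add1=-2; issue SUB r4<-Add1 | r0:Add2,r1:-2,r2:5,r3:9,r4:Add1,r5:8
c4: CDB Add2=-7; issue SUB r1<-Add2 | r0:-7,r1:Add2,r2:5,r3:9,r4:Add1,r5:8
c5: issue ADD r0<-Add3 | r0:Add3,r1:Add2,r2:5,r3:9,r4:Add1,r5:8
c6: CDB Add1=15 | r0:Add3,r1:Add2,r2:5,r3:9,r4:15,r5:8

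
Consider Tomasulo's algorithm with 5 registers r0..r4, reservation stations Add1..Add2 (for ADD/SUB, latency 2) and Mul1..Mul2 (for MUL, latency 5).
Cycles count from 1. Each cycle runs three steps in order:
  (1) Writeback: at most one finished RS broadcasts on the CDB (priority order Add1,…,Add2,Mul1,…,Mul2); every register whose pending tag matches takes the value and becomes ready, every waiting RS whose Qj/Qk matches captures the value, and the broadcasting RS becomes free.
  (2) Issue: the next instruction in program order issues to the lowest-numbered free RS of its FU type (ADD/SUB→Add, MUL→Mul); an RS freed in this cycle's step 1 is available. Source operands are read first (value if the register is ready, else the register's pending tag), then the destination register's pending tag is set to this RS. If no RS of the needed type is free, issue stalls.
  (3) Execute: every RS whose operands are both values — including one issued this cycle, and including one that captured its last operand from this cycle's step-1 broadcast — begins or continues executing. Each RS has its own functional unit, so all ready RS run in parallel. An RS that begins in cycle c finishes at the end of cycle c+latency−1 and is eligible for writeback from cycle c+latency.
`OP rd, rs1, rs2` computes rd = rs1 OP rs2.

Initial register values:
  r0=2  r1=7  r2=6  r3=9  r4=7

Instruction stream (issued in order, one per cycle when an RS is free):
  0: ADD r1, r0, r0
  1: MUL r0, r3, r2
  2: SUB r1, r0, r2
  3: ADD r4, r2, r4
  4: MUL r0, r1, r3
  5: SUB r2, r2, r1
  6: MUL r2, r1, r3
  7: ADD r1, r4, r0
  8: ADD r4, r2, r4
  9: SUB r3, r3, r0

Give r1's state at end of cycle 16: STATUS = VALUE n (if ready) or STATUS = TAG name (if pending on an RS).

STATUS = TAG Add1

cycle 1: issue ADD r1<-Add1 // r0:2,r1:Add1,r2:6,r3:9,r4:7
cycle 2: issue MUL r0<-Mul1 // r0:Mul1,r1:Add1,r2:6,r3:9,r4:7
cycle 3: CDB Add1=4; issue SUB r1<-Add1 // r0:Mul1,r1:Add1,r2:6,r3:9,r4:7
cycle 4: issue ADD r4<-Add2 // r0:Mul1,r1:Add1,r2:6,r3:9,r4:Add2
cycle 5: issue MUL r0<-Mul2 // r0:Mul2,r1:Add1,r2:6,r3:9,r4:Add2
cycle 6: CDB Add2=13; issue SUB r2<-Add2 // r0:Mul2,r1:Add1,r2:Add2,r3:9,r4:13
cycle 7: CDB Mul1=54; issue MUL r2<-Mul1 // r0:Mul2,r1:Add1,r2:Mul1,r3:9,r4:13
cycle 8: stall // r0:Mul2,r1:Add1,r2:Mul1,r3:9,r4:13
cycle 9: CDB Add1=48; issue ADD r1<-Add1 // r0:Mul2,r1:Add1,r2:Mul1,r3:9,r4:13
cycle 10: stall // r0:Mul2,r1:Add1,r2:Mul1,r3:9,r4:13
cycle 11: CDB Add2=-42; issue ADD r4<-Add2 // r0:Mul2,r1:Add1,r2:Mul1,r3:9,r4:Add2
cycle 12: stall // r0:Mul2,r1:Add1,r2:Mul1,r3:9,r4:Add2
cycle 13: stall // r0:Mul2,r1:Add1,r2:Mul1,r3:9,r4:Add2
cycle 14: CDB Mul1=432; stall // r0:Mul2,r1:Add1,r2:432,r3:9,r4:Add2
cycle 15: CDB Mul2=432; stall // r0:432,r1:Add1,r2:432,r3:9,r4:Add2
cycle 16: CDB Add2=445; issue SUB r3<-Add2 // r0:432,r1:Add1,r2:432,r3:Add2,r4:445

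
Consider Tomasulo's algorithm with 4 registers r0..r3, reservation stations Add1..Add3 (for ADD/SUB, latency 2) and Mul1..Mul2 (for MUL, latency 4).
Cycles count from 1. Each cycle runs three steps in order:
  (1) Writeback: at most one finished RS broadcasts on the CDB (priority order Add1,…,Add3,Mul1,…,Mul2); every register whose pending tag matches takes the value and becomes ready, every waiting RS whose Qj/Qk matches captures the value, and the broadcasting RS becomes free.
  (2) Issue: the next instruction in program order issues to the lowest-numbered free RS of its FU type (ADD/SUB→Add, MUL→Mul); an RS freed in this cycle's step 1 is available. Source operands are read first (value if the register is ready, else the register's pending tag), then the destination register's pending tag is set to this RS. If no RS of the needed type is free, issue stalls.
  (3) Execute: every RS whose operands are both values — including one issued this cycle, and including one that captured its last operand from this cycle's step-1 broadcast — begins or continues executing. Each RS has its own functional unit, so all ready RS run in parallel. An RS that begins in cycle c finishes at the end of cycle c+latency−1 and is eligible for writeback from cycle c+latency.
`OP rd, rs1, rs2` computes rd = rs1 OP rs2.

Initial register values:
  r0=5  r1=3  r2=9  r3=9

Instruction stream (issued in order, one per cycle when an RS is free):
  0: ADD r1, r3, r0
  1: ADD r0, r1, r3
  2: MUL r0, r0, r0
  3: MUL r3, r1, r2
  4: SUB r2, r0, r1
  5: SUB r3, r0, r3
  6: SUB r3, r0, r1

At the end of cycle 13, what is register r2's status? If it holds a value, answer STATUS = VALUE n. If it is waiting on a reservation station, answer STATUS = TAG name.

  c1: issue ADD r1<-Add1  regs: r0:5,r1:Add1,r2:9,r3:9
  c2: issue ADD r0<-Add2  regs: r0:Add2,r1:Add1,r2:9,r3:9
  c3: CDB Add1=14; issue MUL r0<-Mul1  regs: r0:Mul1,r1:14,r2:9,r3:9
  c4: issue MUL r3<-Mul2  regs: r0:Mul1,r1:14,r2:9,r3:Mul2
  c5: CDB Add2=23; issue SUB r2<-Add1  regs: r0:Mul1,r1:14,r2:Add1,r3:Mul2
  c6: issue SUB r3<-Add2  regs: r0:Mul1,r1:14,r2:Add1,r3:Add2
  c7: issue SUB r3<-Add3  regs: r0:Mul1,r1:14,r2:Add1,r3:Add3
  c8: CDB Mul2=126  regs: r0:Mul1,r1:14,r2:Add1,r3:Add3
  c9: CDB Mul1=529  regs: r0:529,r1:14,r2:Add1,r3:Add3
  c10: -  regs: r0:529,r1:14,r2:Add1,r3:Add3
  c11: CDB Add1=515  regs: r0:529,r1:14,r2:515,r3:Add3
  c12: CDB Add2=403  regs: r0:529,r1:14,r2:515,r3:Add3
  c13: CDB Add3=515  regs: r0:529,r1:14,r2:515,r3:515

STATUS = VALUE 515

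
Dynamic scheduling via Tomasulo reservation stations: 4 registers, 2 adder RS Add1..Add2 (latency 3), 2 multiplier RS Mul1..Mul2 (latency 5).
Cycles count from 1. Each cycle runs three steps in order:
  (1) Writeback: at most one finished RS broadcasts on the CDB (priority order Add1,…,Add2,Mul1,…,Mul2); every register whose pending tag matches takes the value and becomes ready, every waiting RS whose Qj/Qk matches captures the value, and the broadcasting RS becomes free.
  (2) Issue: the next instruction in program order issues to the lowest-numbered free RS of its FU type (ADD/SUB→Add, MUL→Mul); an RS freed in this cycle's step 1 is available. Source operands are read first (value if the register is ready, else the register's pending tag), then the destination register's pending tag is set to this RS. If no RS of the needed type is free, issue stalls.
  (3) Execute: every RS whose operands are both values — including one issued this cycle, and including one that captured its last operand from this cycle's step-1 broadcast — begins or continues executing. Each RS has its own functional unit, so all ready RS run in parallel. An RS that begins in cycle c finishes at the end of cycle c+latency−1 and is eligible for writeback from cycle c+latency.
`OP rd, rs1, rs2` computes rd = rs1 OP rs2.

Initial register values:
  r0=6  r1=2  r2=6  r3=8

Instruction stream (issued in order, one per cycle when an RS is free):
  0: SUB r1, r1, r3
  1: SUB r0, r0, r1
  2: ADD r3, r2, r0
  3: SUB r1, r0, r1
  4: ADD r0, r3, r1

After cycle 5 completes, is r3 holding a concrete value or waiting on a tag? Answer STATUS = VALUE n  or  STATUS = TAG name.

STATUS = TAG Add1

cycle 1: issue SUB r1<-Add1 // r0:6,r1:Add1,r2:6,r3:8
cycle 2: issue SUB r0<-Add2 // r0:Add2,r1:Add1,r2:6,r3:8
cycle 3: stall // r0:Add2,r1:Add1,r2:6,r3:8
cycle 4: CDB Add1=-6; issue ADD r3<-Add1 // r0:Add2,r1:-6,r2:6,r3:Add1
cycle 5: stall // r0:Add2,r1:-6,r2:6,r3:Add1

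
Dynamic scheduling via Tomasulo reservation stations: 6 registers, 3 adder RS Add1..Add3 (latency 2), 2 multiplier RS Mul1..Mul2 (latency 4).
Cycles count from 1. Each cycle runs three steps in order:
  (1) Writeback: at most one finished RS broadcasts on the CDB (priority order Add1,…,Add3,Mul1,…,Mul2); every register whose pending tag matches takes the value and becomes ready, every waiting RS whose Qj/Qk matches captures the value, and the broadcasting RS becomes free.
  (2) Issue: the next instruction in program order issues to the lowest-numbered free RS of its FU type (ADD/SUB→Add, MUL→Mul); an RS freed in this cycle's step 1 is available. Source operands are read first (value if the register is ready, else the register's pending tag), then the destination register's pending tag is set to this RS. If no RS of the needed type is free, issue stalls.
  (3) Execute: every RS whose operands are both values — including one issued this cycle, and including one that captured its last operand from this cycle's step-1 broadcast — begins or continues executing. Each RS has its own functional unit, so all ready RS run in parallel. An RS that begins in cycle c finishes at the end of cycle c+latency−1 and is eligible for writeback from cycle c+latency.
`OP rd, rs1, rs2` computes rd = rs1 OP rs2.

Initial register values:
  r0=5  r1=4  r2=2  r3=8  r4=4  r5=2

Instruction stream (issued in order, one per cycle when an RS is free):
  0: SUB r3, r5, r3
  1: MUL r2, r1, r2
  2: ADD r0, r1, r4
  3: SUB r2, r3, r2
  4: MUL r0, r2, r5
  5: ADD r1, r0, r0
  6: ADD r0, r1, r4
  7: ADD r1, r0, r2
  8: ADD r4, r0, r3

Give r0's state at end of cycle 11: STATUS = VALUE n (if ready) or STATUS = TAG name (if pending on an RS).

STATUS = TAG Add3

c1: issue SUB r3<-Add1 | r0:5,r1:4,r2:2,r3:Add1,r4:4,r5:2
c2: issue MUL r2<-Mul1 | r0:5,r1:4,r2:Mul1,r3:Add1,r4:4,r5:2
c3: CDB Add1=-6; issue ADD r0<-Add1 | r0:Add1,r1:4,r2:Mul1,r3:-6,r4:4,r5:2
c4: issue SUB r2<-Add2 | r0:Add1,r1:4,r2:Add2,r3:-6,r4:4,r5:2
c5: CDB Add1=8; issue MUL r0<-Mul2 | r0:Mul2,r1:4,r2:Add2,r3:-6,r4:4,r5:2
c6: CDB Mul1=8; issue ADD r1<-Add1 | r0:Mul2,r1:Add1,r2:Add2,r3:-6,r4:4,r5:2
c7: issue ADD r0<-Add3 | r0:Add3,r1:Add1,r2:Add2,r3:-6,r4:4,r5:2
c8: CDB Add2=-14; issue ADD r1<-Add2 | r0:Add3,r1:Add2,r2:-14,r3:-6,r4:4,r5:2
c9: stall | r0:Add3,r1:Add2,r2:-14,r3:-6,r4:4,r5:2
c10: stall | r0:Add3,r1:Add2,r2:-14,r3:-6,r4:4,r5:2
c11: stall | r0:Add3,r1:Add2,r2:-14,r3:-6,r4:4,r5:2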